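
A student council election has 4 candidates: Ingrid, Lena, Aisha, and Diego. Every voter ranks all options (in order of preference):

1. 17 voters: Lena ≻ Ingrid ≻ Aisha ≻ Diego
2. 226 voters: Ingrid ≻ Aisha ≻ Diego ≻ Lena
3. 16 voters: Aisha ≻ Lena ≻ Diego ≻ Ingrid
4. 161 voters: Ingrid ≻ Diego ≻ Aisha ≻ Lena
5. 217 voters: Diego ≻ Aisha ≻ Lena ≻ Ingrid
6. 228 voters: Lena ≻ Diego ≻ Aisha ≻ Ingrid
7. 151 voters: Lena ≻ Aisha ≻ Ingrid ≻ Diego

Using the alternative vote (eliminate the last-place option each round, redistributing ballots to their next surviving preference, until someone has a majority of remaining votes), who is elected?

Round 1: Ingrid 387, Lena 396, Aisha 16, Diego 217. Eliminate Aisha.
Round 2: Ingrid 387, Lena 412, Diego 217. Eliminate Diego.
Round 3: Ingrid 387, Lena 629. Lena has a majority.

Lena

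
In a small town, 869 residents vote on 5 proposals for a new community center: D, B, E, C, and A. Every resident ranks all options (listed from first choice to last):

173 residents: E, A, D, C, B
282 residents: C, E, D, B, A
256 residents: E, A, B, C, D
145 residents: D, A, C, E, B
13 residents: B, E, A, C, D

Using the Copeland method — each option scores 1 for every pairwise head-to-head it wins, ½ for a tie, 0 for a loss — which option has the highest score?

E

D: beats B; loses to E, C, and A → score 1.
B: loses to D, E, C, and A → score 0.
E: beats D, B, C, and A → score 4.
C: beats D and B; loses to E and A → score 2.
A: beats D, B, and C; loses to E → score 3.
E has the best pairwise record.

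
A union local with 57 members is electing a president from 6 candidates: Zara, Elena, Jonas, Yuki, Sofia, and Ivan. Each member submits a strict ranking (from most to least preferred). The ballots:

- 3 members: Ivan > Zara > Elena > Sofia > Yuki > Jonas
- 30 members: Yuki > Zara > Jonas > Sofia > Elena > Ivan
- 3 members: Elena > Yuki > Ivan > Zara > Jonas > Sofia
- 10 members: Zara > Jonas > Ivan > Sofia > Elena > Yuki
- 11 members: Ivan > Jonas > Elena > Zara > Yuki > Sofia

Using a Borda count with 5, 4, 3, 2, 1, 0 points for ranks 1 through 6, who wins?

Zara

Zara: 3·4 + 30·4 + 3·2 + 10·5 + 11·2 = 210
Elena: 3·3 + 30·1 + 3·5 + 10·1 + 11·3 = 97
Jonas: 3·0 + 30·3 + 3·1 + 10·4 + 11·4 = 177
Yuki: 3·1 + 30·5 + 3·4 + 10·0 + 11·1 = 176
Sofia: 3·2 + 30·2 + 3·0 + 10·2 + 11·0 = 86
Ivan: 3·5 + 30·0 + 3·3 + 10·3 + 11·5 = 109
Zara has the highest Borda score (210).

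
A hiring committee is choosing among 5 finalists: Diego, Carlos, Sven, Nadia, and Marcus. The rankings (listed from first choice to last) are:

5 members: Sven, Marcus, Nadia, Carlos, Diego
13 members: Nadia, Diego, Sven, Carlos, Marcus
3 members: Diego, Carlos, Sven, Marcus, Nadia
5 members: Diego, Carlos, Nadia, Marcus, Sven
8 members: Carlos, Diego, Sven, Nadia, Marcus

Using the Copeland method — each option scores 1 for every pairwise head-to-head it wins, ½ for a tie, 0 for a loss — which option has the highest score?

Diego: beats Carlos, Sven, and Marcus; loses to Nadia → score 3.
Carlos: beats Marcus; loses to Diego, Sven, and Nadia → score 1.
Sven: beats Carlos and Marcus; loses to Diego and Nadia → score 2.
Nadia: beats Diego, Carlos, Sven, and Marcus → score 4.
Marcus: loses to Diego, Carlos, Sven, and Nadia → score 0.
Nadia has the best pairwise record.

Nadia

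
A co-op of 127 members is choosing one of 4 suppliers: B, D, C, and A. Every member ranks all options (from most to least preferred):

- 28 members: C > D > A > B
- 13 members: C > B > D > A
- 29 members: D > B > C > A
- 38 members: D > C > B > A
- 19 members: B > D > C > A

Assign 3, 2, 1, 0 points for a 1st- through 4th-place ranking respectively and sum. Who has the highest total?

D

B: 28·0 + 13·2 + 29·2 + 38·1 + 19·3 = 179
D: 28·2 + 13·1 + 29·3 + 38·3 + 19·2 = 308
C: 28·3 + 13·3 + 29·1 + 38·2 + 19·1 = 247
A: 28·1 + 13·0 + 29·0 + 38·0 + 19·0 = 28
D has the highest Borda score (308).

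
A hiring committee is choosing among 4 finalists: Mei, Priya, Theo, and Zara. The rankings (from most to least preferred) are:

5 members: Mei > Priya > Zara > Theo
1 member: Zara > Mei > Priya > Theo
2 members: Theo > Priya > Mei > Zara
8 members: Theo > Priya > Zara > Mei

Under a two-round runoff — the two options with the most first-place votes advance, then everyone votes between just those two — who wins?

Theo

Round 1 first-place votes: Mei 5, Priya 0, Theo 10, Zara 1.
Theo and Mei advance.
Runoff: Theo is preferred to Mei by 10 voters; Mei by 6.
Theo wins the runoff.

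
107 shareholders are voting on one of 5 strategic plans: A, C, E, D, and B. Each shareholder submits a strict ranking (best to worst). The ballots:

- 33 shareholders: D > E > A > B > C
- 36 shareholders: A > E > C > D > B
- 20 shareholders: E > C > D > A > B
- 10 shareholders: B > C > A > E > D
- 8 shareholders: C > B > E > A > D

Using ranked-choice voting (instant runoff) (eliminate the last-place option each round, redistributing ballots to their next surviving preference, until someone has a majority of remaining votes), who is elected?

Round 1: A 36, C 8, E 20, D 33, B 10. Eliminate C.
Round 2: A 36, E 20, D 33, B 18. Eliminate B.
Round 3: A 46, E 28, D 33. Eliminate E.
Round 4: A 54, D 53. A has a majority.

A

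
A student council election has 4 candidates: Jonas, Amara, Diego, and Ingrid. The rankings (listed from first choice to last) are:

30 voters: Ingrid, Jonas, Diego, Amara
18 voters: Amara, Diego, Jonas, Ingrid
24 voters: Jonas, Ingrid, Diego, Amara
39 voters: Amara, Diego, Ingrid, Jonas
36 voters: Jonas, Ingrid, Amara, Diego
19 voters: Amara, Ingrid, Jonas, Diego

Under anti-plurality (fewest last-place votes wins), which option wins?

Ingrid

Last-place votes: Jonas 39, Amara 54, Diego 55, Ingrid 18.
Ingrid is ranked last by the fewest voters, so Ingrid wins.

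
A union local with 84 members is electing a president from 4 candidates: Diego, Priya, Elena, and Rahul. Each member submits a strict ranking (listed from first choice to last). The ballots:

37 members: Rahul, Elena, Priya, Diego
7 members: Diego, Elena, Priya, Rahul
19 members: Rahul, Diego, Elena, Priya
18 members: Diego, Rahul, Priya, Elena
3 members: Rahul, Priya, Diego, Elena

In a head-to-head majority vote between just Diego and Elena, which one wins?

Diego

Voters preferring Diego to Elena: 47; preferring Elena to Diego: 37.
Diego wins the head-to-head.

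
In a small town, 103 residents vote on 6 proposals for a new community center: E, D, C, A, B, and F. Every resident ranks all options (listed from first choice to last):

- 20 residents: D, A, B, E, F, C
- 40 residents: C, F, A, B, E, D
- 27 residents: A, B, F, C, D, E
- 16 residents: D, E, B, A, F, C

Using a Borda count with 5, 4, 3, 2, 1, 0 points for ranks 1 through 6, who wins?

E: 20·2 + 40·1 + 27·0 + 16·4 = 144
D: 20·5 + 40·0 + 27·1 + 16·5 = 207
C: 20·0 + 40·5 + 27·2 + 16·0 = 254
A: 20·4 + 40·3 + 27·5 + 16·2 = 367
B: 20·3 + 40·2 + 27·4 + 16·3 = 296
F: 20·1 + 40·4 + 27·3 + 16·1 = 277
A has the highest Borda score (367).

A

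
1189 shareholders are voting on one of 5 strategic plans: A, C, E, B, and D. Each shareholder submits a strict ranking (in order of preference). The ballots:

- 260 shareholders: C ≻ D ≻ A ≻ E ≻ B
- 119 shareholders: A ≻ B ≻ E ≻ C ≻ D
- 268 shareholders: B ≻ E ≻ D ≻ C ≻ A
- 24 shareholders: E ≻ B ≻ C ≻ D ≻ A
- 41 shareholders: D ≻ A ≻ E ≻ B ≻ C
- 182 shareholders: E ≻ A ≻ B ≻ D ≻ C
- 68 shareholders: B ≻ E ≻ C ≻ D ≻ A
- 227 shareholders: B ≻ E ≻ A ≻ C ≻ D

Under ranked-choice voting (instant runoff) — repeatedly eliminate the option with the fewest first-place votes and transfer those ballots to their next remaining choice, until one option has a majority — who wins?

B

Round 1: A 119, C 260, E 206, B 563, D 41. Eliminate D.
Round 2: A 160, C 260, E 206, B 563. Eliminate A.
Round 3: C 260, E 247, B 682. B has a majority.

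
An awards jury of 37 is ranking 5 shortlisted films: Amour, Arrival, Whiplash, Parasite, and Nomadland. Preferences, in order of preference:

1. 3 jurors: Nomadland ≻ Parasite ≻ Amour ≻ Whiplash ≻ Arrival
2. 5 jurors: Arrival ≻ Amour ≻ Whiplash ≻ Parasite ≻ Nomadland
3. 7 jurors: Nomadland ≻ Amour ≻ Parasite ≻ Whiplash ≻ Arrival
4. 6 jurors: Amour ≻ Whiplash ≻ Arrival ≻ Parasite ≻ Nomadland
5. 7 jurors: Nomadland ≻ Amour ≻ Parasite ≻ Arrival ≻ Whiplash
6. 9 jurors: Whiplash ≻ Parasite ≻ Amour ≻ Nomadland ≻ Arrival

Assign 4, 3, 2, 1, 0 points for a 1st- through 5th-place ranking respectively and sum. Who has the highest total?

Amour

Amour: 3·2 + 5·3 + 7·3 + 6·4 + 7·3 + 9·2 = 105
Arrival: 3·0 + 5·4 + 7·0 + 6·2 + 7·1 + 9·0 = 39
Whiplash: 3·1 + 5·2 + 7·1 + 6·3 + 7·0 + 9·4 = 74
Parasite: 3·3 + 5·1 + 7·2 + 6·1 + 7·2 + 9·3 = 75
Nomadland: 3·4 + 5·0 + 7·4 + 6·0 + 7·4 + 9·1 = 77
Amour has the highest Borda score (105).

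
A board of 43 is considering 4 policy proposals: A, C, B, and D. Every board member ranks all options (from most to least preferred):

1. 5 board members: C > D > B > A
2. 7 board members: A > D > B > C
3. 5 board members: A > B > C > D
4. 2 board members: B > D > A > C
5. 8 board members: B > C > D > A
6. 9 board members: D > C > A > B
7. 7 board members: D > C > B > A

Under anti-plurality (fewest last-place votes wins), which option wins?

Last-place votes: A 20, C 9, B 9, D 5.
D is ranked last by the fewest voters, so D wins.

D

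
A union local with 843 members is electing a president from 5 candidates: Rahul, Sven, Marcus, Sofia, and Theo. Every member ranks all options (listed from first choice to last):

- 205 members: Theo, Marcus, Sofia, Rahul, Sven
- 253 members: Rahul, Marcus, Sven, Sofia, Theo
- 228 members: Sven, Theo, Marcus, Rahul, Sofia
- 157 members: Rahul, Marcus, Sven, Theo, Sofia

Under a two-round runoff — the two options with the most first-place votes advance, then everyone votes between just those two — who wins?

Rahul

Round 1 first-place votes: Rahul 410, Sven 228, Marcus 0, Sofia 0, Theo 205.
Rahul and Sven advance.
Runoff: Rahul is preferred to Sven by 615 voters; Sven by 228.
Rahul wins the runoff.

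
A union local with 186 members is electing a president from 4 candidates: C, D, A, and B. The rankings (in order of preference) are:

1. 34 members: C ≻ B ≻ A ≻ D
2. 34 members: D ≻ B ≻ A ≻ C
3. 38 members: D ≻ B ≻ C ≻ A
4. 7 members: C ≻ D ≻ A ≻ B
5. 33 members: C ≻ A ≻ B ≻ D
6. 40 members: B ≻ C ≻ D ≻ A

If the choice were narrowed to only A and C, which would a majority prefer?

C

Voters preferring A to C: 34; preferring C to A: 152.
C wins the head-to-head.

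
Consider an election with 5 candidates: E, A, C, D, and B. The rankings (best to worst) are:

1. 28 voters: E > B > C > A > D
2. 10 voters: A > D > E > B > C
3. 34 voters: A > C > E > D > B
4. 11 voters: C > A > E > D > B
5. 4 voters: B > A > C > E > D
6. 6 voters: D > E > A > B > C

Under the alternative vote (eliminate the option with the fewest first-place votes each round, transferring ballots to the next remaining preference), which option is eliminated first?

Round 1: E 28, A 44, C 11, D 6, B 4. Eliminate B.

B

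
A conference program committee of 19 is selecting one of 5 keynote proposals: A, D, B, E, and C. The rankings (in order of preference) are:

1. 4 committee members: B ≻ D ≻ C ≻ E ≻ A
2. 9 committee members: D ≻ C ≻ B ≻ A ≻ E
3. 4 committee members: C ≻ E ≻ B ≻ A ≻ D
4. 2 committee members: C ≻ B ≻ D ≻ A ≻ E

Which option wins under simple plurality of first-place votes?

First-place votes: A 0, D 9, B 4, E 0, C 6.
D has the most first-place votes.

D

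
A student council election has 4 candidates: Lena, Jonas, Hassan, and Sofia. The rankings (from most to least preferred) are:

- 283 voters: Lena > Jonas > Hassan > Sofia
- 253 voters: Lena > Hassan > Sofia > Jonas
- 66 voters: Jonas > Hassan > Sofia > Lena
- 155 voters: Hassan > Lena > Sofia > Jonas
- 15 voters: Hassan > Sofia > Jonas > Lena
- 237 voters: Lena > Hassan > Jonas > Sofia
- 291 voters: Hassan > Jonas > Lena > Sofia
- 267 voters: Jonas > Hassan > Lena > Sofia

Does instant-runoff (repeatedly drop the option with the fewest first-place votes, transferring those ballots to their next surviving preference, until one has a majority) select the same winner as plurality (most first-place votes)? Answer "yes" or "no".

no

Instant-runoff — R1 Lena 773, Jonas 333, Hassan 461, Sofia 0 (Sofia out); R2 Lena 773, Jonas 333, Hassan 461 (Jonas out); R3 Lena 773, Hassan 794 (Hassan winner). Winner: Hassan.
Plurality — first-place votes: Lena 773, Jonas 333, Hassan 461, Sofia 0. Winner: Lena.
The two methods disagree.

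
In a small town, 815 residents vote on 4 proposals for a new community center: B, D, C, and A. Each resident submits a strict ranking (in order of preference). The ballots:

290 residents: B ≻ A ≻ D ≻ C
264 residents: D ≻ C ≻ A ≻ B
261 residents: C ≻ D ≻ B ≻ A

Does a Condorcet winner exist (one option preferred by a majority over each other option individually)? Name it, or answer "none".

D vs B: 525–290 for D.
D vs C: 554–261 for D.
D vs A: 525–290 for D.
D beats every other option head-to-head.

D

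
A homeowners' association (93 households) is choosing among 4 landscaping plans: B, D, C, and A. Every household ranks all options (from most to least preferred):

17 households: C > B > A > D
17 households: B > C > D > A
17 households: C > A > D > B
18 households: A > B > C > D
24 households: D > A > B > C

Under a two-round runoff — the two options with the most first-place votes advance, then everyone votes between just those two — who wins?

C

Round 1 first-place votes: B 17, D 24, C 34, A 18.
C and D advance.
Runoff: C is preferred to D by 69 voters; D by 24.
C wins the runoff.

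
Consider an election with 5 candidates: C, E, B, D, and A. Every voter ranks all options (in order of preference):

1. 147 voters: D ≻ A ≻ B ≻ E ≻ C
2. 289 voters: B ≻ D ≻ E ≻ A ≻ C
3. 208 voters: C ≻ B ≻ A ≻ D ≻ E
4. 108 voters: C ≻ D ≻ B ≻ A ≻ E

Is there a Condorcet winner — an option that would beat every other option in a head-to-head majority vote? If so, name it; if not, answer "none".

B

B vs C: 436–316 for B.
B vs E: 752–0 for B.
B vs D: 497–255 for B.
B vs A: 605–147 for B.
B beats every other option head-to-head.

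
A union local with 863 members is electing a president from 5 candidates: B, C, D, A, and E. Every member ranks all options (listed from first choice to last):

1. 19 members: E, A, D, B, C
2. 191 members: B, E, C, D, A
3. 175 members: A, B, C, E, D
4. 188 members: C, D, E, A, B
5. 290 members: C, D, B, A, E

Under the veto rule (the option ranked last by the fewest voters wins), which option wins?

Last-place votes: B 188, C 19, D 175, A 191, E 290.
C is ranked last by the fewest voters, so C wins.

C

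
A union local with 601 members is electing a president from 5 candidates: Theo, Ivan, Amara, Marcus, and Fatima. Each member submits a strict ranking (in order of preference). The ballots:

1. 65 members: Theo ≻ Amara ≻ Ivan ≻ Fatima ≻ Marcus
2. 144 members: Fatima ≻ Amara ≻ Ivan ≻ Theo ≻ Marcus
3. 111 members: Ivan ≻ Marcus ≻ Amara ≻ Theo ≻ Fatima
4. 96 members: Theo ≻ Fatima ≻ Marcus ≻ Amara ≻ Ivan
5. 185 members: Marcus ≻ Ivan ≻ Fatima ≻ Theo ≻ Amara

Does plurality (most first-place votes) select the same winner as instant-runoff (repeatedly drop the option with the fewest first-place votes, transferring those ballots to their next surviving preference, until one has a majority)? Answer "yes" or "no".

Plurality — first-place votes: Theo 161, Ivan 111, Amara 0, Marcus 185, Fatima 144. Winner: Marcus.
Instant-runoff — R1 Theo 161, Ivan 111, Amara 0, Marcus 185, Fatima 144 (Amara out); R2 Theo 161, Ivan 111, Marcus 185, Fatima 144 (Ivan out); R3 Theo 161, Marcus 296, Fatima 144 (Fatima out); R4 Theo 305, Marcus 296 (Theo winner). Winner: Theo.
The two methods disagree.

no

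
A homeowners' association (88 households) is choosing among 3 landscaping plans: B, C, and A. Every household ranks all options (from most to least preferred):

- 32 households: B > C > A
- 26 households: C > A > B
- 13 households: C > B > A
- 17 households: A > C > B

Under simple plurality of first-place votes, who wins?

First-place votes: B 32, C 39, A 17.
C has the most first-place votes.

C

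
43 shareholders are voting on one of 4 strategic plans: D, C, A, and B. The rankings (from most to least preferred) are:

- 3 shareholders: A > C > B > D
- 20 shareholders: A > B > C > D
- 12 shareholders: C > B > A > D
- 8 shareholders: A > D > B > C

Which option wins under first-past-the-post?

A

First-place votes: D 0, C 12, A 31, B 0.
A has the most first-place votes.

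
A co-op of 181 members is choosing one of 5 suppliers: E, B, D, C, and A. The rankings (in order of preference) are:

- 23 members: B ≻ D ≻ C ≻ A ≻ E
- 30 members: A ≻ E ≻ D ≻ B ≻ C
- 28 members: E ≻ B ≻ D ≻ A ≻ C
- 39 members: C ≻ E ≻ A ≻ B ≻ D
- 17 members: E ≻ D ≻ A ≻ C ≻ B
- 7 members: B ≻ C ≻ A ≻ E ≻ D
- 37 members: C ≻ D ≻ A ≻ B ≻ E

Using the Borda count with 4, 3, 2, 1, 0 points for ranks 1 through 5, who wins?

E

E: 23·0 + 30·3 + 28·4 + 39·3 + 17·4 + 7·1 + 37·0 = 394
B: 23·4 + 30·1 + 28·3 + 39·1 + 17·0 + 7·4 + 37·1 = 310
D: 23·3 + 30·2 + 28·2 + 39·0 + 17·3 + 7·0 + 37·3 = 347
C: 23·2 + 30·0 + 28·0 + 39·4 + 17·1 + 7·3 + 37·4 = 388
A: 23·1 + 30·4 + 28·1 + 39·2 + 17·2 + 7·2 + 37·2 = 371
E has the highest Borda score (394).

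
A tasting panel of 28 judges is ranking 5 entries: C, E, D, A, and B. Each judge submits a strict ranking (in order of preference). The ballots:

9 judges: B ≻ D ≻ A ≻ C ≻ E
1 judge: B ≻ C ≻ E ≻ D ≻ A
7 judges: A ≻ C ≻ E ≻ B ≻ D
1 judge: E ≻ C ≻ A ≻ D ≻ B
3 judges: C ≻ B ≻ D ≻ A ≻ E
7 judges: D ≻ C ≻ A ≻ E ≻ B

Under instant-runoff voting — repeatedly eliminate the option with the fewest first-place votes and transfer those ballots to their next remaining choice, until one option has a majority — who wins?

Round 1: C 3, E 1, D 7, A 7, B 10. Eliminate E.
Round 2: C 4, D 7, A 7, B 10. Eliminate C.
Round 3: D 7, A 8, B 13. Eliminate D.
Round 4: A 15, B 13. A has a majority.

A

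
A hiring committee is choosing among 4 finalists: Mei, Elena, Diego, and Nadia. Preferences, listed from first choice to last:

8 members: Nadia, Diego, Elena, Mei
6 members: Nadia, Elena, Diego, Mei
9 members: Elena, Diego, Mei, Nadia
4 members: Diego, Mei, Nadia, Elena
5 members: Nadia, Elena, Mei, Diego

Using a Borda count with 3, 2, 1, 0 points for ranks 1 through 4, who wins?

Nadia

Mei: 8·0 + 6·0 + 9·1 + 4·2 + 5·1 = 22
Elena: 8·1 + 6·2 + 9·3 + 4·0 + 5·2 = 57
Diego: 8·2 + 6·1 + 9·2 + 4·3 + 5·0 = 52
Nadia: 8·3 + 6·3 + 9·0 + 4·1 + 5·3 = 61
Nadia has the highest Borda score (61).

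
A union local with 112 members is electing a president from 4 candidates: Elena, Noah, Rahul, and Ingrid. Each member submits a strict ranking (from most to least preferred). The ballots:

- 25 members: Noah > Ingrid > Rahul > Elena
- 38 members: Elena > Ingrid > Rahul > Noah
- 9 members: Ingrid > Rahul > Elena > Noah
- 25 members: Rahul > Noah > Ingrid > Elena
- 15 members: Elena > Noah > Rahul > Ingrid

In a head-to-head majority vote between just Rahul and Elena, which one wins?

Rahul

Voters preferring Rahul to Elena: 59; preferring Elena to Rahul: 53.
Rahul wins the head-to-head.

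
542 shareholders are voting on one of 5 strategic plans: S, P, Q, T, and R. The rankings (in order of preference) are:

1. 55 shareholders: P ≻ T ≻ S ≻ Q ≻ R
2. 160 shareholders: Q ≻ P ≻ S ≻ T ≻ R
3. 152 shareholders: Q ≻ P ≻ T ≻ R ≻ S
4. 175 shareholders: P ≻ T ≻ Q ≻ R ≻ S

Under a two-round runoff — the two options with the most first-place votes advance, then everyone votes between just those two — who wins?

Round 1 first-place votes: S 0, P 230, Q 312, T 0, R 0.
Q and P advance.
Runoff: Q is preferred to P by 312 voters; P by 230.
Q wins the runoff.

Q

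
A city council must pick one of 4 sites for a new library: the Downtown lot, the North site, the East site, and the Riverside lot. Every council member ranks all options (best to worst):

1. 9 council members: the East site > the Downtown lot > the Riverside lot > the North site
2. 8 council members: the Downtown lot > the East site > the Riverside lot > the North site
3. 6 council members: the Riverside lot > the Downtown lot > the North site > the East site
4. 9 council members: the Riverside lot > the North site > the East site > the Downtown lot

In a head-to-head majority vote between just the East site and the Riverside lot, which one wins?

the East site

Voters preferring the East site to the Riverside lot: 17; preferring the Riverside lot to the East site: 15.
the East site wins the head-to-head.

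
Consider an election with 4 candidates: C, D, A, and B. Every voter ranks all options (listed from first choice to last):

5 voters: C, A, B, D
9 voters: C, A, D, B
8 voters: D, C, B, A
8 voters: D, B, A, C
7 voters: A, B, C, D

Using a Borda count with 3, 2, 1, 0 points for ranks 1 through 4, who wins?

C: 5·3 + 9·3 + 8·2 + 8·0 + 7·1 = 65
D: 5·0 + 9·1 + 8·3 + 8·3 + 7·0 = 57
A: 5·2 + 9·2 + 8·0 + 8·1 + 7·3 = 57
B: 5·1 + 9·0 + 8·1 + 8·2 + 7·2 = 43
C has the highest Borda score (65).

C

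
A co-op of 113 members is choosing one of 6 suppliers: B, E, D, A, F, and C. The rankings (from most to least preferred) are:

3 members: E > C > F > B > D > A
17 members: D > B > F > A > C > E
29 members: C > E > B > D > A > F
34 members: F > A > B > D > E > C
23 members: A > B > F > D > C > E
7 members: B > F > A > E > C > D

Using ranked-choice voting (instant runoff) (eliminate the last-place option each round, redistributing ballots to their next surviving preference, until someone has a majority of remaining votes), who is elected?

Round 1: B 7, E 3, D 17, A 23, F 34, C 29. Eliminate E.
Round 2: B 7, D 17, A 23, F 34, C 32. Eliminate B.
Round 3: D 17, A 23, F 41, C 32. Eliminate D.
Round 4: A 23, F 58, C 32. F has a majority.

F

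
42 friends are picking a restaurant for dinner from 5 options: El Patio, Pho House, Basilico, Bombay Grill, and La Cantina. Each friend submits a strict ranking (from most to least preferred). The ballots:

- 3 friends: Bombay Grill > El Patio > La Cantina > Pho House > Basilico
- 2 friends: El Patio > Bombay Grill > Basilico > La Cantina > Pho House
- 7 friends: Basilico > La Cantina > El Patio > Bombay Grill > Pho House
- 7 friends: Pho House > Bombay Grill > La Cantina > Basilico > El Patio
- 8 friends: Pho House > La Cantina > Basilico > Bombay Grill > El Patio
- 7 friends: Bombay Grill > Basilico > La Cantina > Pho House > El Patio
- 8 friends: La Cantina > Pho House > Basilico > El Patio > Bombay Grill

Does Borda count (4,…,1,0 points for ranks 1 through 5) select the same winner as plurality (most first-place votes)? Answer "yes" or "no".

Borda — scores: El Patio 39, Pho House 94, Basilico 92, Bombay Grill 82, La Cantina 113. Winner: La Cantina.
Plurality — first-place votes: El Patio 2, Pho House 15, Basilico 7, Bombay Grill 10, La Cantina 8. Winner: Pho House.
The two methods disagree.

no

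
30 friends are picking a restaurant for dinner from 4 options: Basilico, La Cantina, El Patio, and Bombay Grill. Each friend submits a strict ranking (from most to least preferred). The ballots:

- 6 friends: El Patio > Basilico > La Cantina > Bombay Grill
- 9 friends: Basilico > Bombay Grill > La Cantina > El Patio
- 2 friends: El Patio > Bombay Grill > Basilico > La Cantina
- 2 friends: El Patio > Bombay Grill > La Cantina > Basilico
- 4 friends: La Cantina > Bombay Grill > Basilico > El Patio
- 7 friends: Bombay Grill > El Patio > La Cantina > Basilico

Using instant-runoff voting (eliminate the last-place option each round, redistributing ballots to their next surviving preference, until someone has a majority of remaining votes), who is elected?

Bombay Grill

Round 1: Basilico 9, La Cantina 4, El Patio 10, Bombay Grill 7. Eliminate La Cantina.
Round 2: Basilico 9, El Patio 10, Bombay Grill 11. Eliminate Basilico.
Round 3: El Patio 10, Bombay Grill 20. Bombay Grill has a majority.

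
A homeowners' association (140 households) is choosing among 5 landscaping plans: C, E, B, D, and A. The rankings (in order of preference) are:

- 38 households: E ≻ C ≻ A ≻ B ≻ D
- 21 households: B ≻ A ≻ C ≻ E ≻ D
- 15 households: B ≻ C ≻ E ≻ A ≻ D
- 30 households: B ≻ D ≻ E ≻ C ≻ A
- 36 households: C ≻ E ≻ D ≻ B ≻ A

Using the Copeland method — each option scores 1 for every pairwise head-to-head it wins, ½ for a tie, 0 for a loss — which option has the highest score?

C: beats E, B, D, and A → score 4.
E: beats B, D, and A; loses to C → score 3.
B: beats D and A; loses to C and E → score 2.
D: loses to C, E, B, and A → score 0.
A: beats D; loses to C, E, and B → score 1.
C has the best pairwise record.

C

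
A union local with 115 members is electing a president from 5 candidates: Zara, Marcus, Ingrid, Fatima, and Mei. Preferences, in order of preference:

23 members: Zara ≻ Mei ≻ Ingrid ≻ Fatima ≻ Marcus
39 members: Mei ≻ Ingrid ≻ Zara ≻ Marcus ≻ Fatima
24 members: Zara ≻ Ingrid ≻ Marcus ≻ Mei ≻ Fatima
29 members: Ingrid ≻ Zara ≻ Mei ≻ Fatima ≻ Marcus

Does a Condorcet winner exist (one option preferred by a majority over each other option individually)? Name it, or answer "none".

none

Checking pairwise contests:
Ingrid beats Zara 68–47.
Zara beats Marcus 115–0.
Mei beats Ingrid 62–53.
Zara beats Fatima 115–0.
Zara beats Mei 76–39.
Every option loses at least one head-to-head, so there is no Condorcet winner.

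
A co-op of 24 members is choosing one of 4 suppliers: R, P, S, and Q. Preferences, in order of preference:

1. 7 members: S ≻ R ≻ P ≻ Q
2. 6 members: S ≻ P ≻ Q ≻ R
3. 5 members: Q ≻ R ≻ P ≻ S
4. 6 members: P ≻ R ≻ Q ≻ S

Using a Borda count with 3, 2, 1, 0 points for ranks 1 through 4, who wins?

R: 7·2 + 6·0 + 5·2 + 6·2 = 36
P: 7·1 + 6·2 + 5·1 + 6·3 = 42
S: 7·3 + 6·3 + 5·0 + 6·0 = 39
Q: 7·0 + 6·1 + 5·3 + 6·1 = 27
P has the highest Borda score (42).

P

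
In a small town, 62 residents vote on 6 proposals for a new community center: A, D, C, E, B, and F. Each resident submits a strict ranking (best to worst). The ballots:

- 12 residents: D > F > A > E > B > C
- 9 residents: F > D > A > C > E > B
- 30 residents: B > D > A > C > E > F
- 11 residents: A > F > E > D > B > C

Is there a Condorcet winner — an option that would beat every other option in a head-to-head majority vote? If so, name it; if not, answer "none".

D vs A: 51–11 for D.
D vs C: 62–0 for D.
D vs E: 51–11 for D.
D vs B: 32–30 for D.
D vs F: 42–20 for D.
D beats every other option head-to-head.

D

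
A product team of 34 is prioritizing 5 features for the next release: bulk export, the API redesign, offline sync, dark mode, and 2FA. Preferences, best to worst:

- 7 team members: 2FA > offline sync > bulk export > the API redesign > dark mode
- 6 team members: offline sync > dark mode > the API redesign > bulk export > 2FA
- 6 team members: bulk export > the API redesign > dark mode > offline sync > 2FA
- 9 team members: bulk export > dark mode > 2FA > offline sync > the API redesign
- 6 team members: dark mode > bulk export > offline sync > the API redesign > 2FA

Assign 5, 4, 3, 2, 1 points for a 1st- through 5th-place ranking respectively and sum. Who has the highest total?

bulk export: 7·3 + 6·2 + 6·5 + 9·5 + 6·4 = 132
the API redesign: 7·2 + 6·3 + 6·4 + 9·1 + 6·2 = 77
offline sync: 7·4 + 6·5 + 6·2 + 9·2 + 6·3 = 106
dark mode: 7·1 + 6·4 + 6·3 + 9·4 + 6·5 = 115
2FA: 7·5 + 6·1 + 6·1 + 9·3 + 6·1 = 80
bulk export has the highest Borda score (132).

bulk export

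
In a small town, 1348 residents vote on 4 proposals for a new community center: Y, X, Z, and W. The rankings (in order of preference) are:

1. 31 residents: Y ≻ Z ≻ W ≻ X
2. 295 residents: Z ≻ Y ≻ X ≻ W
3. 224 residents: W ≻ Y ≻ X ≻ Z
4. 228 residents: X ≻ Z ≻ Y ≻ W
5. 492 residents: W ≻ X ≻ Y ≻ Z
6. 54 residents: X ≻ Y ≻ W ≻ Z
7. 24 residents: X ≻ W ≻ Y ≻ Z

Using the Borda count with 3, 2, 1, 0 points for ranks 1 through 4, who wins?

X

Y: 31·3 + 295·2 + 224·2 + 228·1 + 492·1 + 54·2 + 24·1 = 1983
X: 31·0 + 295·1 + 224·1 + 228·3 + 492·2 + 54·3 + 24·3 = 2421
Z: 31·2 + 295·3 + 224·0 + 228·2 + 492·0 + 54·0 + 24·0 = 1403
W: 31·1 + 295·0 + 224·3 + 228·0 + 492·3 + 54·1 + 24·2 = 2281
X has the highest Borda score (2421).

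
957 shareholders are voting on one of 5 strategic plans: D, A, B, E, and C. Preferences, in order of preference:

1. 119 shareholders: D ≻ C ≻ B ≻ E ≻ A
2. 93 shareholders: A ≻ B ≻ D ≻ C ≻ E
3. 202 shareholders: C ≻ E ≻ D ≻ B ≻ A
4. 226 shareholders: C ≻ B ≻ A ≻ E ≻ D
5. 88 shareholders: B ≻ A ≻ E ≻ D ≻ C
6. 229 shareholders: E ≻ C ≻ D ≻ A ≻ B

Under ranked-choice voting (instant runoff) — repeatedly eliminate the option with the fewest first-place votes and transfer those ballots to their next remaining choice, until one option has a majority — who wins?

C

Round 1: D 119, A 93, B 88, E 229, C 428. Eliminate B.
Round 2: D 119, A 181, E 229, C 428. Eliminate D.
Round 3: A 181, E 229, C 547. C has a majority.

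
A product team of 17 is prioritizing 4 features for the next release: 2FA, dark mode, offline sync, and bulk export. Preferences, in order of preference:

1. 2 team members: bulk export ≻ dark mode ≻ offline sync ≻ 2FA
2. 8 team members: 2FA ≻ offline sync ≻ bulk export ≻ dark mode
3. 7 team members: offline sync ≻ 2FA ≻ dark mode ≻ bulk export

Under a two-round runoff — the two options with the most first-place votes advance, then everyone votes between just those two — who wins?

offline sync

Round 1 first-place votes: 2FA 8, dark mode 0, offline sync 7, bulk export 2.
2FA and offline sync advance.
Runoff: 2FA is preferred to offline sync by 8 voters; offline sync by 9.
offline sync wins the runoff.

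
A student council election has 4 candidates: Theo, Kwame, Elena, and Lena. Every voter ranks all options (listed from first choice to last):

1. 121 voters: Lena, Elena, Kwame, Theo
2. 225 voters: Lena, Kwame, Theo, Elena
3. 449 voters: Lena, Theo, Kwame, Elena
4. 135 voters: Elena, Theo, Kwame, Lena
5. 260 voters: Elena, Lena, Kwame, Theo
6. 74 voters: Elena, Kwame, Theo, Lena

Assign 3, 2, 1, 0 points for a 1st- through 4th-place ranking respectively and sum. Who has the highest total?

Lena

Theo: 121·0 + 225·1 + 449·2 + 135·2 + 260·0 + 74·1 = 1467
Kwame: 121·1 + 225·2 + 449·1 + 135·1 + 260·1 + 74·2 = 1563
Elena: 121·2 + 225·0 + 449·0 + 135·3 + 260·3 + 74·3 = 1649
Lena: 121·3 + 225·3 + 449·3 + 135·0 + 260·2 + 74·0 = 2905
Lena has the highest Borda score (2905).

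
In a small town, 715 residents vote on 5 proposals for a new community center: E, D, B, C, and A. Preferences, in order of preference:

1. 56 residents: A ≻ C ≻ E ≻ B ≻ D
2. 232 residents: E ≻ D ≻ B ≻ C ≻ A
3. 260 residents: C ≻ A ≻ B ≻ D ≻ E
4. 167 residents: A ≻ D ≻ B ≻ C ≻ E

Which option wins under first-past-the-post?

First-place votes: E 232, D 0, B 0, C 260, A 223.
C has the most first-place votes.

C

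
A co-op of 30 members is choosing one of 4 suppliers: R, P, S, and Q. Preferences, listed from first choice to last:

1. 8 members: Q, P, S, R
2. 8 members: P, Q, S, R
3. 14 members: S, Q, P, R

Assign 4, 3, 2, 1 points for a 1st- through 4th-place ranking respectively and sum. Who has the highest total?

R: 8·1 + 8·1 + 14·1 = 30
P: 8·3 + 8·4 + 14·2 = 84
S: 8·2 + 8·2 + 14·4 = 88
Q: 8·4 + 8·3 + 14·3 = 98
Q has the highest Borda score (98).

Q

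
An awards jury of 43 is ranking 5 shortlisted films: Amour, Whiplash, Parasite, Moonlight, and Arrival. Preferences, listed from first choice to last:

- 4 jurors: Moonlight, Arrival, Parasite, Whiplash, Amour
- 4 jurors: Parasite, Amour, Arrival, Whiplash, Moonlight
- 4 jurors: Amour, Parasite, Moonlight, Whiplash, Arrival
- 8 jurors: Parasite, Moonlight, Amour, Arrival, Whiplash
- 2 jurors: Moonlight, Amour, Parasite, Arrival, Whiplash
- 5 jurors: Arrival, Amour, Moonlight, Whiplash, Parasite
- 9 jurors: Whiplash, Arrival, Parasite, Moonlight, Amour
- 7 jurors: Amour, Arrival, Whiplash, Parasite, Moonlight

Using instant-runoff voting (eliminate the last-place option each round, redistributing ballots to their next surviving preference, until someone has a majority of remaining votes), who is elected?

Parasite

Round 1: Amour 11, Whiplash 9, Parasite 12, Moonlight 6, Arrival 5. Eliminate Arrival.
Round 2: Amour 16, Whiplash 9, Parasite 12, Moonlight 6. Eliminate Moonlight.
Round 3: Amour 18, Whiplash 9, Parasite 16. Eliminate Whiplash.
Round 4: Amour 18, Parasite 25. Parasite has a majority.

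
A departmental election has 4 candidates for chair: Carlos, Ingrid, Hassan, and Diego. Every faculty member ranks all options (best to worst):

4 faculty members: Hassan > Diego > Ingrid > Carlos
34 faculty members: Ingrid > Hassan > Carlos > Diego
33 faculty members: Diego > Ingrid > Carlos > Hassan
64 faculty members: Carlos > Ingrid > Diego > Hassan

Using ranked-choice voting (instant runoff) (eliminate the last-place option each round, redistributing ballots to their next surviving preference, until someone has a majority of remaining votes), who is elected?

Carlos

Round 1: Carlos 64, Ingrid 34, Hassan 4, Diego 33. Eliminate Hassan.
Round 2: Carlos 64, Ingrid 34, Diego 37. Eliminate Ingrid.
Round 3: Carlos 98, Diego 37. Carlos has a majority.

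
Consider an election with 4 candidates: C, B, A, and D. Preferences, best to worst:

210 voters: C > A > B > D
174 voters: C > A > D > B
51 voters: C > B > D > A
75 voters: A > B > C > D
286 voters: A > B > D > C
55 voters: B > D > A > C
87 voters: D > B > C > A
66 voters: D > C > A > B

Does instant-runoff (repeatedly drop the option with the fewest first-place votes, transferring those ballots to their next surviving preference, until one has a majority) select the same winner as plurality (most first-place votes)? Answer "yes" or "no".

yes

Instant-runoff — R1 C 435, B 55, A 361, D 153 (B out); R2 C 435, A 361, D 208 (D out); R3 C 588, A 416 (C winner). Winner: C.
Plurality — first-place votes: C 435, B 55, A 361, D 153. Winner: C.
The two methods agree.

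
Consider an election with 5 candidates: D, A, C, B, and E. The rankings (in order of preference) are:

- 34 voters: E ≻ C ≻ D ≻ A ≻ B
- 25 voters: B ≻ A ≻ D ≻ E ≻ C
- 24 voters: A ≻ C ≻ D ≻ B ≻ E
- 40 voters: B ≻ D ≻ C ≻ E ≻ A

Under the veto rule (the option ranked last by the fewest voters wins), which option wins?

D

Last-place votes: D 0, A 40, C 25, B 34, E 24.
D is ranked last by the fewest voters, so D wins.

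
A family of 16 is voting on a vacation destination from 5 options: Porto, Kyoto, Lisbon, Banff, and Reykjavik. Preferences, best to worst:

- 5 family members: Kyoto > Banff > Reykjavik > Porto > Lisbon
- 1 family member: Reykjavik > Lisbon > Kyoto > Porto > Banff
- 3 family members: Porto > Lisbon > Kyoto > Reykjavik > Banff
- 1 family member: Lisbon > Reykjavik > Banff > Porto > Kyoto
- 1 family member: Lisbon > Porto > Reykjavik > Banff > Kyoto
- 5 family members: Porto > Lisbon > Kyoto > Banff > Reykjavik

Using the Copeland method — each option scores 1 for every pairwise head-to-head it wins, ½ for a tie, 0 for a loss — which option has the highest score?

Porto: beats Kyoto, Lisbon, Banff, and Reykjavik → score 4.
Kyoto: beats Banff and Reykjavik; loses to Porto and Lisbon → score 2.
Lisbon: beats Kyoto, Banff, and Reykjavik; loses to Porto → score 3.
Banff: beats Reykjavik; loses to Porto, Kyoto, and Lisbon → score 1.
Reykjavik: loses to Porto, Kyoto, Lisbon, and Banff → score 0.
Porto has the best pairwise record.

Porto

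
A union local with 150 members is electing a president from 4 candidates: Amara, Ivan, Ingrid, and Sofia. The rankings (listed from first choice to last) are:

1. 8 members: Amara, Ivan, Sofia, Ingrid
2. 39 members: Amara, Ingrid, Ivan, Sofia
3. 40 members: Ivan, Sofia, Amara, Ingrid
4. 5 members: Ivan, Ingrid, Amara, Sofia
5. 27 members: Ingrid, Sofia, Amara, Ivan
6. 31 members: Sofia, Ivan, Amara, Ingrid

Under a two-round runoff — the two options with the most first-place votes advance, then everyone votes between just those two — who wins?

Ivan

Round 1 first-place votes: Amara 47, Ivan 45, Ingrid 27, Sofia 31.
Amara and Ivan advance.
Runoff: Amara is preferred to Ivan by 74 voters; Ivan by 76.
Ivan wins the runoff.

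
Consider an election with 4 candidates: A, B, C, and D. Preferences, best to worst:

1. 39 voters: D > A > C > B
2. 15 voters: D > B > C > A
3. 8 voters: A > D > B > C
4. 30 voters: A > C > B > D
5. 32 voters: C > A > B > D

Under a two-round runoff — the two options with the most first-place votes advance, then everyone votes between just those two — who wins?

Round 1 first-place votes: A 38, B 0, C 32, D 54.
D and A advance.
Runoff: D is preferred to A by 54 voters; A by 70.
A wins the runoff.

A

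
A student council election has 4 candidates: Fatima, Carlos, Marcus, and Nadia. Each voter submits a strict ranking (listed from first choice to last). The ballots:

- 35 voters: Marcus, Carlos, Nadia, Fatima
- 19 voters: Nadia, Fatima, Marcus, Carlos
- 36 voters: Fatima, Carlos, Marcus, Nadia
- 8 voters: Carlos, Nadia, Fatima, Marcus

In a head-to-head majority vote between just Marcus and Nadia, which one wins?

Voters preferring Marcus to Nadia: 71; preferring Nadia to Marcus: 27.
Marcus wins the head-to-head.

Marcus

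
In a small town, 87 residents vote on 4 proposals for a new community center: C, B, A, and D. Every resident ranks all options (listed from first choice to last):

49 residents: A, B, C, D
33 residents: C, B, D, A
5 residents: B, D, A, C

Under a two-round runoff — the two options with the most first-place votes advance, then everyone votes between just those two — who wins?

A

Round 1 first-place votes: C 33, B 5, A 49, D 0.
A and C advance.
Runoff: A is preferred to C by 54 voters; C by 33.
A wins the runoff.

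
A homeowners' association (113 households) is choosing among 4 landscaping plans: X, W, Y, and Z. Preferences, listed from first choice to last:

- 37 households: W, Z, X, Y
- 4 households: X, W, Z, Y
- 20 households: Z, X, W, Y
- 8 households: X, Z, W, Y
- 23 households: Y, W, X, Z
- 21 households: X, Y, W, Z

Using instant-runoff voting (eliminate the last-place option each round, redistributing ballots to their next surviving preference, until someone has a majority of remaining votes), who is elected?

W

Round 1: X 33, W 37, Y 23, Z 20. Eliminate Z.
Round 2: X 53, W 37, Y 23. Eliminate Y.
Round 3: X 53, W 60. W has a majority.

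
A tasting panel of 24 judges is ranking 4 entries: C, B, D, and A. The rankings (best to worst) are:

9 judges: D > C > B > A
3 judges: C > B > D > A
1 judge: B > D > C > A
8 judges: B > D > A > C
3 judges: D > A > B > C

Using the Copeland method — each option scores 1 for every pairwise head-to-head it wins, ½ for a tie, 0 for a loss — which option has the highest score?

D

C: beats A; ties B; loses to D → score 1.5.
B: beats A; ties C and D → score 2.
D: beats C and A; ties B → score 2.5.
A: loses to C, B, and D → score 0.
D has the best pairwise record.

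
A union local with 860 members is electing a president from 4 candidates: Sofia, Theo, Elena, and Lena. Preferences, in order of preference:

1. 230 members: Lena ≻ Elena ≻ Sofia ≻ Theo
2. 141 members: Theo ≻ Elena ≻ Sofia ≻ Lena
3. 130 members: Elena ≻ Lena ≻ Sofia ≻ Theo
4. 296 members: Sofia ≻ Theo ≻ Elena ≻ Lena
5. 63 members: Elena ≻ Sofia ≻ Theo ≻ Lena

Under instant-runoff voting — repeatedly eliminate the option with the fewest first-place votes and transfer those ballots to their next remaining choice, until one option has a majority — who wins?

Round 1: Sofia 296, Theo 141, Elena 193, Lena 230. Eliminate Theo.
Round 2: Sofia 296, Elena 334, Lena 230. Eliminate Lena.
Round 3: Sofia 296, Elena 564. Elena has a majority.

Elena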